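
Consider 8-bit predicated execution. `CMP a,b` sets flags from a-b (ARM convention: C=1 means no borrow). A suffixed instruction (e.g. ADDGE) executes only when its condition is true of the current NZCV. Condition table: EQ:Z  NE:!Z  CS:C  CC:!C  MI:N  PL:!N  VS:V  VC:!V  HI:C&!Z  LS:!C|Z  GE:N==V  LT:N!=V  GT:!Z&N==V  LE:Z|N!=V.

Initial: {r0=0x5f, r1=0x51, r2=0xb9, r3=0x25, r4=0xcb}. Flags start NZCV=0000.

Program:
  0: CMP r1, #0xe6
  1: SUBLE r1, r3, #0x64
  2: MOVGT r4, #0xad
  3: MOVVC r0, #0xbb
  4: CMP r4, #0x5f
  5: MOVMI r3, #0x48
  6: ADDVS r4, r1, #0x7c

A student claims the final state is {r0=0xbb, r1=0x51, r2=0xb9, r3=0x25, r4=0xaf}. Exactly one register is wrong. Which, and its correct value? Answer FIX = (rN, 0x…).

FIX = (r4, 0xcd)

[0] flags=0000 → (cmp)
[1] flags=0000 LE?F → skip
[2] flags=0000 GT?T → r4=0xad
[3] flags=0000 VC?T → r0=0xbb
[4] flags=0011 → (cmp)
[5] flags=0011 MI?F → skip
[6] flags=0011 VS?T → r4=0xcd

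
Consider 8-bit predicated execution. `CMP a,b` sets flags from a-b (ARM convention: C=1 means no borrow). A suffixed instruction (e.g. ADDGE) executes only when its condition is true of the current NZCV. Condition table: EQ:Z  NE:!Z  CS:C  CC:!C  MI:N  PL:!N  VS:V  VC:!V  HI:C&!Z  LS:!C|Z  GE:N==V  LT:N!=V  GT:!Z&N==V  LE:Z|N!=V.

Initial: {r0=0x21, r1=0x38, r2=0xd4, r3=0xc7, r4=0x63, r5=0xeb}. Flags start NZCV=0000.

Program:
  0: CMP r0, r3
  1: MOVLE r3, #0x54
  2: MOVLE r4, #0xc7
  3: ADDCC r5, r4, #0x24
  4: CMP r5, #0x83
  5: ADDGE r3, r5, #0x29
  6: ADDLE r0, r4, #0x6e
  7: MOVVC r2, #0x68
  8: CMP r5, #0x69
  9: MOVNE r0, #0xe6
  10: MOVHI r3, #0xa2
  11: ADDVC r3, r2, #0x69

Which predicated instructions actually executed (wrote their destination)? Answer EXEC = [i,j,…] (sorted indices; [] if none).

EXEC = [3,5,7,9,10]

0: ✓ CMP  NZCV=0000
1: · MOVLE
2: · MOVLE
3: ✓ ADDCC  r5←0x87
4: ✓ CMP  NZCV=0010
5: ✓ ADDGE  r3←0xb0
6: · ADDLE
7: ✓ MOVVC  r2←0x68
8: ✓ CMP  NZCV=0011
9: ✓ MOVNE  r0←0xe6
10: ✓ MOVHI  r3←0xa2
11: · ADDVC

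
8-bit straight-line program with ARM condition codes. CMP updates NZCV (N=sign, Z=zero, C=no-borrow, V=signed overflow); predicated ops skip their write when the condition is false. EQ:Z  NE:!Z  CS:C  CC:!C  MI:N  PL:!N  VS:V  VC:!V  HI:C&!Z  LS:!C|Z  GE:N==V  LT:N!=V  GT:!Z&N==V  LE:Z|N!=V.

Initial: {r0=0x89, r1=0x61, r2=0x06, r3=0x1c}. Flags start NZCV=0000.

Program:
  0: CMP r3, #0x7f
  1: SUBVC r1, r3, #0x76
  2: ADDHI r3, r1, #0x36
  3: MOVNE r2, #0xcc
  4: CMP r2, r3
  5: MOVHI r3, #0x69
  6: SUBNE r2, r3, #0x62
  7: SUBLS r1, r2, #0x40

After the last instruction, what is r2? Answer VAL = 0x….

VAL = 0x07

[0] flags=1000 → (cmp)
[1] flags=1000 VC?T → r1=0xa6
[2] flags=1000 HI?F → skip
[3] flags=1000 NE?T → r2=0xcc
[4] flags=1010 → (cmp)
[5] flags=1010 HI?T → r3=0x69
[6] flags=1010 NE?T → r2=0x07
[7] flags=1010 LS?F → skip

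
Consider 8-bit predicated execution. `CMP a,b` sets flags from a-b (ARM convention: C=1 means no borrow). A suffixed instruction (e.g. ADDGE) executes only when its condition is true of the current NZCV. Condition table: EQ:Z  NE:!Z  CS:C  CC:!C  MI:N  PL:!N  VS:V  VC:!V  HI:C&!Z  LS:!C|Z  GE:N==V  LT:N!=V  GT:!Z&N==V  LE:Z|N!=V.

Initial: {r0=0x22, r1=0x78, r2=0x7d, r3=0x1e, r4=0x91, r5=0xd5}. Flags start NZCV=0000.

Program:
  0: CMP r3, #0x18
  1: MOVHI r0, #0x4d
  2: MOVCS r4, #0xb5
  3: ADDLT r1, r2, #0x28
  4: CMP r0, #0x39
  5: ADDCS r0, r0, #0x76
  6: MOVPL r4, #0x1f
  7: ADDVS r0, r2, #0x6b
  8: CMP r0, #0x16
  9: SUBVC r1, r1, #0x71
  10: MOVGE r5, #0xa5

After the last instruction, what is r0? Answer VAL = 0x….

VAL = 0xc3

0: ✓ CMP  NZCV=0010
1: ✓ MOVHI  r0←0x4d
2: ✓ MOVCS  r4←0xb5
3: · ADDLT
4: ✓ CMP  NZCV=0010
5: ✓ ADDCS  r0←0xc3
6: ✓ MOVPL  r4←0x1f
7: · ADDVS
8: ✓ CMP  NZCV=1010
9: ✓ SUBVC  r1←0x07
10: · MOVGE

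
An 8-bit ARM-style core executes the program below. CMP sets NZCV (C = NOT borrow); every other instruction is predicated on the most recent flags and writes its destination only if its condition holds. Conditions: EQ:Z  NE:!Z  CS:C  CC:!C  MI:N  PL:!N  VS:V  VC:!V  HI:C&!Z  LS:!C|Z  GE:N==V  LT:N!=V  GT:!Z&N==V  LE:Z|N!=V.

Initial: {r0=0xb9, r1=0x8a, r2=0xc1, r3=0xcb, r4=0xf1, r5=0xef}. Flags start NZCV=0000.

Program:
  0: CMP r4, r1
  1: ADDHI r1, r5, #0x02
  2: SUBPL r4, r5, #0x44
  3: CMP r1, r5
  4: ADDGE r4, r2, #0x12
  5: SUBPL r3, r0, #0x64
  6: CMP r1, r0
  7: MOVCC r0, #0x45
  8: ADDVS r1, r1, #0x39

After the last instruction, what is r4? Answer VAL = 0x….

0: ✓ CMP  NZCV=0010
1: ✓ ADDHI  r1←0xf1
2: ✓ SUBPL  r4←0xab
3: ✓ CMP  NZCV=0010
4: ✓ ADDGE  r4←0xd3
5: ✓ SUBPL  r3←0x55
6: ✓ CMP  NZCV=0010
7: · MOVCC
8: · ADDVS

VAL = 0xd3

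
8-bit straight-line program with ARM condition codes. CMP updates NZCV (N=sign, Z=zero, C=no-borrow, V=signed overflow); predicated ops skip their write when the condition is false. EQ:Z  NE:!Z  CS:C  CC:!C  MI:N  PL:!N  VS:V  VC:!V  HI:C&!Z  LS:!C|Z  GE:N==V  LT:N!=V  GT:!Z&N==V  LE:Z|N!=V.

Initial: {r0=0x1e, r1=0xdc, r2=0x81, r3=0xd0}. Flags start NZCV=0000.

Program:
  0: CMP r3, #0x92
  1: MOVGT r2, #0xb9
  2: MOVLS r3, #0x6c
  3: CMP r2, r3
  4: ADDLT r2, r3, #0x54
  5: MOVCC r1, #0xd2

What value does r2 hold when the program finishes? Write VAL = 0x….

[0] flags=0010 → (cmp)
[1] flags=0010 GT?T → r2=0xb9
[2] flags=0010 LS?F → skip
[3] flags=1000 → (cmp)
[4] flags=1000 LT?T → r2=0x24
[5] flags=1000 CC?T → r1=0xd2

VAL = 0x24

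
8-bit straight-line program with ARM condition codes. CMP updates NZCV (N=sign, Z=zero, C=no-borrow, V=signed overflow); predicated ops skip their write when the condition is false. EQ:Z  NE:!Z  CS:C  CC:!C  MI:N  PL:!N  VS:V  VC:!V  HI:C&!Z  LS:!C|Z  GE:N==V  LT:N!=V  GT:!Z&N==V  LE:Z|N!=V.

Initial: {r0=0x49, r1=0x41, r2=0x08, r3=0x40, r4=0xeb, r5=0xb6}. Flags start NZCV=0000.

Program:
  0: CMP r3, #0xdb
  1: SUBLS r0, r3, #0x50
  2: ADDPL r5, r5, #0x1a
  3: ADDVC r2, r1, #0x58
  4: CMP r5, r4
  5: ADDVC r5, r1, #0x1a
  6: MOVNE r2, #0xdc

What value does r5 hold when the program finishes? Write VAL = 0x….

0: ✓ CMP  NZCV=0000
1: ✓ SUBLS  r0←0xf0
2: ✓ ADDPL  r5←0xd0
3: ✓ ADDVC  r2←0x99
4: ✓ CMP  NZCV=1000
5: ✓ ADDVC  r5←0x5b
6: ✓ MOVNE  r2←0xdc

VAL = 0x5b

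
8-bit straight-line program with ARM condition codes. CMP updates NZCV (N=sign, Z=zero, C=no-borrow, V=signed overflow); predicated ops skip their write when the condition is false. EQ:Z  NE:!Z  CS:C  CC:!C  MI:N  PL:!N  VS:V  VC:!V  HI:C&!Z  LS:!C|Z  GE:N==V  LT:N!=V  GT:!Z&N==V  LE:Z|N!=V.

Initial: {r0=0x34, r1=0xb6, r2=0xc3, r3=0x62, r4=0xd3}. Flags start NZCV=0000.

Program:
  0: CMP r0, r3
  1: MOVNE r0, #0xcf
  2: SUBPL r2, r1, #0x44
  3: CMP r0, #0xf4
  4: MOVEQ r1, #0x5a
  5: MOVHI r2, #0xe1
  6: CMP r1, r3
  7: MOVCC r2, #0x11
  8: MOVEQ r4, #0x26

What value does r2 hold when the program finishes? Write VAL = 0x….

VAL = 0xc3

0: ✓ CMP  NZCV=1000
1: ✓ MOVNE  r0←0xcf
2: · SUBPL
3: ✓ CMP  NZCV=1000
4: · MOVEQ
5: · MOVHI
6: ✓ CMP  NZCV=0011
7: · MOVCC
8: · MOVEQ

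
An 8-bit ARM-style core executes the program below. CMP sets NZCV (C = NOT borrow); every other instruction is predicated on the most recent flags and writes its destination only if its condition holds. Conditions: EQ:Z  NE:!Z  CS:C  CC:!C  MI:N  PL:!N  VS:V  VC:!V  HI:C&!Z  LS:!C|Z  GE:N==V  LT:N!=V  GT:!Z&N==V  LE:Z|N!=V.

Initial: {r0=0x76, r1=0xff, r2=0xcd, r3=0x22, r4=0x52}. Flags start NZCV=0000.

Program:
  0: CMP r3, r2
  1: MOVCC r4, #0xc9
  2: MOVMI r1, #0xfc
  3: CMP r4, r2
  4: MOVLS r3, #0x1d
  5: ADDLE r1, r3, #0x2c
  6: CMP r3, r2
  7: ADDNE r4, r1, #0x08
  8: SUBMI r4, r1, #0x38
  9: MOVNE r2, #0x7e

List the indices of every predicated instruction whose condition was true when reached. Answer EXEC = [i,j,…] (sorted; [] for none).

0: ✓ CMP  NZCV=0000
1: ✓ MOVCC  r4←0xc9
2: · MOVMI
3: ✓ CMP  NZCV=1000
4: ✓ MOVLS  r3←0x1d
5: ✓ ADDLE  r1←0x49
6: ✓ CMP  NZCV=0000
7: ✓ ADDNE  r4←0x51
8: · SUBMI
9: ✓ MOVNE  r2←0x7e

EXEC = [1,4,5,7,9]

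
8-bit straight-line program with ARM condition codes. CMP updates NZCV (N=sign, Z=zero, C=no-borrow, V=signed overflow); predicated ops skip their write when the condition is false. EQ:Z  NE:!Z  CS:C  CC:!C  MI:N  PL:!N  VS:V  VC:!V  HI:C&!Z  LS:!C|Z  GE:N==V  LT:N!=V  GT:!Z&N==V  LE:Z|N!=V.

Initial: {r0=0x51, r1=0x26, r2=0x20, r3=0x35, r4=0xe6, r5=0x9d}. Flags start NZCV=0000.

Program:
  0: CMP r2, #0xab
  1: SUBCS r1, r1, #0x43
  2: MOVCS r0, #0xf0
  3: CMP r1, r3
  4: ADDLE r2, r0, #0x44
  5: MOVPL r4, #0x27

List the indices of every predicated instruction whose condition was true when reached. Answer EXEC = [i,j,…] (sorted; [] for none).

EXEC = [4]

0: ✓ CMP  NZCV=0000
1: · SUBCS
2: · MOVCS
3: ✓ CMP  NZCV=1000
4: ✓ ADDLE  r2←0x95
5: · MOVPL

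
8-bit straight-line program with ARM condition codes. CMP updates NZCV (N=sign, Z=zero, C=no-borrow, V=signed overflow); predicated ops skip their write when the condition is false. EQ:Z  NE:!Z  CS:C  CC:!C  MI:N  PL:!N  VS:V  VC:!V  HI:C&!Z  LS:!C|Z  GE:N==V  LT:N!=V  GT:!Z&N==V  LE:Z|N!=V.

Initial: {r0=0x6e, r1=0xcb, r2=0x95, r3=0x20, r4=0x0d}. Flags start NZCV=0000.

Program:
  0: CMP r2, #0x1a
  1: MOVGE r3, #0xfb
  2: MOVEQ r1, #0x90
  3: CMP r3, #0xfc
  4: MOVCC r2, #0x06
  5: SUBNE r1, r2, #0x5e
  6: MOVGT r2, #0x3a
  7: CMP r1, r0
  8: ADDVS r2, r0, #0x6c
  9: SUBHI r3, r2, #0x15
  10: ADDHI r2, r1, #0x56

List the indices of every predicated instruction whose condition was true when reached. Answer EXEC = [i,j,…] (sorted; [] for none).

[0] flags=0011 → (cmp)
[1] flags=0011 GE?F → skip
[2] flags=0011 EQ?F → skip
[3] flags=0000 → (cmp)
[4] flags=0000 CC?T → r2=0x06
[5] flags=0000 NE?T → r1=0xa8
[6] flags=0000 GT?T → r2=0x3a
[7] flags=0011 → (cmp)
[8] flags=0011 VS?T → r2=0xda
[9] flags=0011 HI?T → r3=0xc5
[10] flags=0011 HI?T → r2=0xfe

EXEC = [4,5,6,8,9,10]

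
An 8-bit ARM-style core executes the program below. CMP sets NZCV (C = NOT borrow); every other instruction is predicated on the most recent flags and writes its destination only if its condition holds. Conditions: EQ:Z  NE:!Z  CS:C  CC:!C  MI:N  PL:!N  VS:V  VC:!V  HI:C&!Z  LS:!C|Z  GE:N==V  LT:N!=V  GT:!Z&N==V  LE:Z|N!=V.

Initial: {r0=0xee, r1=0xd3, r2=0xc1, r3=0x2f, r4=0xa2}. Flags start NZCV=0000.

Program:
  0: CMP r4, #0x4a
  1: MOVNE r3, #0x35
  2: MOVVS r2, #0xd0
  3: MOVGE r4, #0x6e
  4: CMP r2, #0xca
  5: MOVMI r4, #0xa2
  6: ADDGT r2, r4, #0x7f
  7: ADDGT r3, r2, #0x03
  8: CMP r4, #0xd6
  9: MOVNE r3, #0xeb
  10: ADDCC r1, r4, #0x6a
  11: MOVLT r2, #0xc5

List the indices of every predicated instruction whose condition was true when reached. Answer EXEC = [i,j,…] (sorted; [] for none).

0: ✓ CMP  NZCV=0011
1: ✓ MOVNE  r3←0x35
2: ✓ MOVVS  r2←0xd0
3: · MOVGE
4: ✓ CMP  NZCV=0010
5: · MOVMI
6: ✓ ADDGT  r2←0x21
7: ✓ ADDGT  r3←0x24
8: ✓ CMP  NZCV=1000
9: ✓ MOVNE  r3←0xeb
10: ✓ ADDCC  r1←0x0c
11: ✓ MOVLT  r2←0xc5

EXEC = [1,2,6,7,9,10,11]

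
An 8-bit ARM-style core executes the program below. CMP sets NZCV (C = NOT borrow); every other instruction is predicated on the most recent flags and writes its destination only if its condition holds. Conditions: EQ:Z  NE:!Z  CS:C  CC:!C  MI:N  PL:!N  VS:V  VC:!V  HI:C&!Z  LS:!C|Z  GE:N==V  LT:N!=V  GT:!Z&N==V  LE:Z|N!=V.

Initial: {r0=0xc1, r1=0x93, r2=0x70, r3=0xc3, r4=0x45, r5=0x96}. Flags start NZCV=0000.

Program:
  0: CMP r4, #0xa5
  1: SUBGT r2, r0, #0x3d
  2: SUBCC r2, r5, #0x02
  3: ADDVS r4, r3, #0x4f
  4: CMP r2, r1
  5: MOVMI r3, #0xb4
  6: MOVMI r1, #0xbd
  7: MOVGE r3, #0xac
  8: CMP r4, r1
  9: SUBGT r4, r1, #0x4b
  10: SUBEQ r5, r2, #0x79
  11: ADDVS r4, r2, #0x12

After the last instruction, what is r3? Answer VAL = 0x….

VAL = 0xac

[0] flags=1001 → (cmp)
[1] flags=1001 GT?T → r2=0x84
[2] flags=1001 CC?T → r2=0x94
[3] flags=1001 VS?T → r4=0x12
[4] flags=0010 → (cmp)
[5] flags=0010 MI?F → skip
[6] flags=0010 MI?F → skip
[7] flags=0010 GE?T → r3=0xac
[8] flags=0000 → (cmp)
[9] flags=0000 GT?T → r4=0x48
[10] flags=0000 EQ?F → skip
[11] flags=0000 VS?F → skip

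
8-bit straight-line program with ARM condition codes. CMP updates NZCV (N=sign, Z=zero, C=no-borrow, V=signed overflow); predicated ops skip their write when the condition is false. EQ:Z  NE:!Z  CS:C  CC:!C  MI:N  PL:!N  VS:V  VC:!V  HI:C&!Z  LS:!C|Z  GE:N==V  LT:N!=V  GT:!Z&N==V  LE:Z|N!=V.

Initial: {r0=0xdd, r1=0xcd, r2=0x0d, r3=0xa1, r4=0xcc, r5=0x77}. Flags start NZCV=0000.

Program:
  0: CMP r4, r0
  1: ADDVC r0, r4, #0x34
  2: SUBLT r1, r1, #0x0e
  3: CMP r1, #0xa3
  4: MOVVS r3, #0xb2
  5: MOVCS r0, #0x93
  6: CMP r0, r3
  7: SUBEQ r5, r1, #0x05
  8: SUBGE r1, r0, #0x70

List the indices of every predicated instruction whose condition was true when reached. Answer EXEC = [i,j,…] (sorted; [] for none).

EXEC = [1,2,5]

[0] flags=1000 → (cmp)
[1] flags=1000 VC?T → r0=0x00
[2] flags=1000 LT?T → r1=0xbf
[3] flags=0010 → (cmp)
[4] flags=0010 VS?F → skip
[5] flags=0010 CS?T → r0=0x93
[6] flags=1000 → (cmp)
[7] flags=1000 EQ?F → skip
[8] flags=1000 GE?F → skip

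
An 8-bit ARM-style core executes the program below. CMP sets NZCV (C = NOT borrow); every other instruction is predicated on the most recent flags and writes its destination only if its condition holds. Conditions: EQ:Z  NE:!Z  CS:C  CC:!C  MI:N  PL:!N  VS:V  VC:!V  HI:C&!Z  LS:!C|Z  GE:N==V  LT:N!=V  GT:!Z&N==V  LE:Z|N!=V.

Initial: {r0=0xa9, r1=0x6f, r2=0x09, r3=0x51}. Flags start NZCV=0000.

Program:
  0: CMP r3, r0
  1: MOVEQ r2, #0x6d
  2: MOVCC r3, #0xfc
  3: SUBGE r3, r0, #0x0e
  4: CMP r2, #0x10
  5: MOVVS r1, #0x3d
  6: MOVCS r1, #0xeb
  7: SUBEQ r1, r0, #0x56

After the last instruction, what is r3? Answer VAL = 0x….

VAL = 0x9b

0: ✓ CMP  NZCV=1001
1: · MOVEQ
2: ✓ MOVCC  r3←0xfc
3: ✓ SUBGE  r3←0x9b
4: ✓ CMP  NZCV=1000
5: · MOVVS
6: · MOVCS
7: · SUBEQ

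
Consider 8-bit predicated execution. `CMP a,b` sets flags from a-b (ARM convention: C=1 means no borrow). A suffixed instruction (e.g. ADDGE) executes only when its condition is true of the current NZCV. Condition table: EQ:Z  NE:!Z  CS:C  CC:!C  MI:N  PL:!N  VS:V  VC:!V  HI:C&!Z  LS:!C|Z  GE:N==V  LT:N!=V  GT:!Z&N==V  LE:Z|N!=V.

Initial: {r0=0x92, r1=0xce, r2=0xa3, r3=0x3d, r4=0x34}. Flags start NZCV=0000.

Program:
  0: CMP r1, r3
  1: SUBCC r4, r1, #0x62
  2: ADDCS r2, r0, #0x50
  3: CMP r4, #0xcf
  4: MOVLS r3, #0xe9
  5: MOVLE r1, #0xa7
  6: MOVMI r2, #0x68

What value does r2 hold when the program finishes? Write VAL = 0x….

VAL = 0xe2

0: ✓ CMP  NZCV=1010
1: · SUBCC
2: ✓ ADDCS  r2←0xe2
3: ✓ CMP  NZCV=0000
4: ✓ MOVLS  r3←0xe9
5: · MOVLE
6: · MOVMI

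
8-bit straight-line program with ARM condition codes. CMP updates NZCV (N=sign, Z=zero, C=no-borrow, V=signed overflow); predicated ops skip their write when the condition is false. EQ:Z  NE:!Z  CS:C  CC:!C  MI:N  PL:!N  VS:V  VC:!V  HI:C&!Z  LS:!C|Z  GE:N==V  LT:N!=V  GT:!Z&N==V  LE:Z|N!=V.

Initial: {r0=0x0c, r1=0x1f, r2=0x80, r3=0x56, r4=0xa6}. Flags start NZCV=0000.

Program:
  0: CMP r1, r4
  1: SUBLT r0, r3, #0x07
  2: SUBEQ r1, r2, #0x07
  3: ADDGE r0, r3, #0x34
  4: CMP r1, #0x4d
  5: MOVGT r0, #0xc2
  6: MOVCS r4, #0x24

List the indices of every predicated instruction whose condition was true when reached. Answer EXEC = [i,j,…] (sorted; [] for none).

[0] flags=0000 → (cmp)
[1] flags=0000 LT?F → skip
[2] flags=0000 EQ?F → skip
[3] flags=0000 GE?T → r0=0x8a
[4] flags=1000 → (cmp)
[5] flags=1000 GT?F → skip
[6] flags=1000 CS?F → skip

EXEC = [3]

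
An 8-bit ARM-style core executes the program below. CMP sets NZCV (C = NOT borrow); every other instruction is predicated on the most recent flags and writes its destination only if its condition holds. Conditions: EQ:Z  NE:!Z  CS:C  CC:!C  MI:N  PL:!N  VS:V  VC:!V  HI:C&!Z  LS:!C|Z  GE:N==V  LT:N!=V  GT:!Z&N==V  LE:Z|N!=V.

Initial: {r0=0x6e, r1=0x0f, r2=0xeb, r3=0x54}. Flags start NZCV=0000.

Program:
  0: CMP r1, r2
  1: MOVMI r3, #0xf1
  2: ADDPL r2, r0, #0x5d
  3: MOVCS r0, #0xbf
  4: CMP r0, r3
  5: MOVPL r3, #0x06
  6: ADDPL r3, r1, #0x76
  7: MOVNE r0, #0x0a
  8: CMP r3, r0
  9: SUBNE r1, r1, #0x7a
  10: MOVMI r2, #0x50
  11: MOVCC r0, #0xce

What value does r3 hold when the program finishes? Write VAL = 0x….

[0] flags=0000 → (cmp)
[1] flags=0000 MI?F → skip
[2] flags=0000 PL?T → r2=0xcb
[3] flags=0000 CS?F → skip
[4] flags=0010 → (cmp)
[5] flags=0010 PL?T → r3=0x06
[6] flags=0010 PL?T → r3=0x85
[7] flags=0010 NE?T → r0=0x0a
[8] flags=0011 → (cmp)
[9] flags=0011 NE?T → r1=0x95
[10] flags=0011 MI?F → skip
[11] flags=0011 CC?F → skip

VAL = 0x85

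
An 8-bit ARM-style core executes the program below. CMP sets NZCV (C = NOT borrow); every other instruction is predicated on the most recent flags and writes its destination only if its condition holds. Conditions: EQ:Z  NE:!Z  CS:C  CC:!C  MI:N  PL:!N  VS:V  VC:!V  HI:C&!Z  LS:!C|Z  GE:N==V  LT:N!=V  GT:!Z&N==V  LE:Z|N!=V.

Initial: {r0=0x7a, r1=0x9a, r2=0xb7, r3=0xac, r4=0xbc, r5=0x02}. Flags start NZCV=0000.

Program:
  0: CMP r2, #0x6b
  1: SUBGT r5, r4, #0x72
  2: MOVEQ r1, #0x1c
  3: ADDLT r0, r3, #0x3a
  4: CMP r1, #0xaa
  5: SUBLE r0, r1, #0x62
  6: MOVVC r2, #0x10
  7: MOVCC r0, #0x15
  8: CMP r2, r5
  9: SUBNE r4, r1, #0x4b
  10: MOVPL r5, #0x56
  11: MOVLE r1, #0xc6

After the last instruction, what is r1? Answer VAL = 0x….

VAL = 0x9a

[0] flags=0011 → (cmp)
[1] flags=0011 GT?F → skip
[2] flags=0011 EQ?F → skip
[3] flags=0011 LT?T → r0=0xe6
[4] flags=1000 → (cmp)
[5] flags=1000 LE?T → r0=0x38
[6] flags=1000 VC?T → r2=0x10
[7] flags=1000 CC?T → r0=0x15
[8] flags=0010 → (cmp)
[9] flags=0010 NE?T → r4=0x4f
[10] flags=0010 PL?T → r5=0x56
[11] flags=0010 LE?F → skip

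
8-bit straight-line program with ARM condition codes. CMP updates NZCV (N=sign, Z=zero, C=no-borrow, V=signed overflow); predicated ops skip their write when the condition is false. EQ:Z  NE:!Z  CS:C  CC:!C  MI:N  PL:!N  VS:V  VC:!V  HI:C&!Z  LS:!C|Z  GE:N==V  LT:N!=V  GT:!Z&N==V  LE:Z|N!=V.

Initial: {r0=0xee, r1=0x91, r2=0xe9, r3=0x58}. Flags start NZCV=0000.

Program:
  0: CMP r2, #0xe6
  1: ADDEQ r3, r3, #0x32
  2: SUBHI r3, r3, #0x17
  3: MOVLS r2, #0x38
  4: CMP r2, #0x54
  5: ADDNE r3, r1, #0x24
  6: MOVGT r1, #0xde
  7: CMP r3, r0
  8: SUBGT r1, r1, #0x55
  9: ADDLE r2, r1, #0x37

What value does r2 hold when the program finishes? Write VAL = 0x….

VAL = 0xc8

0: ✓ CMP  NZCV=0010
1: · ADDEQ
2: ✓ SUBHI  r3←0x41
3: · MOVLS
4: ✓ CMP  NZCV=1010
5: ✓ ADDNE  r3←0xb5
6: · MOVGT
7: ✓ CMP  NZCV=1000
8: · SUBGT
9: ✓ ADDLE  r2←0xc8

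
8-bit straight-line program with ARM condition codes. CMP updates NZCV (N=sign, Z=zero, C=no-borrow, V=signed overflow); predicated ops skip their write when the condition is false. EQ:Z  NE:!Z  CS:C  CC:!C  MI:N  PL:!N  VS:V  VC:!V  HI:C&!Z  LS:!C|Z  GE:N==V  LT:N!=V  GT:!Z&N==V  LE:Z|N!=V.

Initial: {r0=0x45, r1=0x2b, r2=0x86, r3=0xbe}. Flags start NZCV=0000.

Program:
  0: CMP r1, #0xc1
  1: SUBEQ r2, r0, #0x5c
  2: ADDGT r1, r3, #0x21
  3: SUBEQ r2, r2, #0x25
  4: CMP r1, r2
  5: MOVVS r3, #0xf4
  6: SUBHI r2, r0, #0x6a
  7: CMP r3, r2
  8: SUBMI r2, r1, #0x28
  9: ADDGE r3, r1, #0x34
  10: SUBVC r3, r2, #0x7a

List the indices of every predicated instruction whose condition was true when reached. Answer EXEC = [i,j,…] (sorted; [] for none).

EXEC = [2,6,8,10]

0: ✓ CMP  NZCV=0000
1: · SUBEQ
2: ✓ ADDGT  r1←0xdf
3: · SUBEQ
4: ✓ CMP  NZCV=0010
5: · MOVVS
6: ✓ SUBHI  r2←0xdb
7: ✓ CMP  NZCV=1000
8: ✓ SUBMI  r2←0xb7
9: · ADDGE
10: ✓ SUBVC  r3←0x3d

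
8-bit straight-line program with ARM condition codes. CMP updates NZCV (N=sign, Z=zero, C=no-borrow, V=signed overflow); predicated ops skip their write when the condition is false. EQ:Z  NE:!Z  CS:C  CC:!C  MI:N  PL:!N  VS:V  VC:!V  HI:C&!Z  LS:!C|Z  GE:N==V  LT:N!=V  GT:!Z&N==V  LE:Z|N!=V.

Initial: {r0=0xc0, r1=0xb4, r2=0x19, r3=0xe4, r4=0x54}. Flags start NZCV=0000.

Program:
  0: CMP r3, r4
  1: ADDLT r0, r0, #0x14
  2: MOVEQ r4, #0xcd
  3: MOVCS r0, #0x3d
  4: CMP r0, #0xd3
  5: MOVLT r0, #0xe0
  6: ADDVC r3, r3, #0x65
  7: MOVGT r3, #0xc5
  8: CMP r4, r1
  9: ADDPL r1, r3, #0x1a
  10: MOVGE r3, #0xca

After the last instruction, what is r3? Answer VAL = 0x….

[0] flags=1010 → (cmp)
[1] flags=1010 LT?T → r0=0xd4
[2] flags=1010 EQ?F → skip
[3] flags=1010 CS?T → r0=0x3d
[4] flags=0000 → (cmp)
[5] flags=0000 LT?F → skip
[6] flags=0000 VC?T → r3=0x49
[7] flags=0000 GT?T → r3=0xc5
[8] flags=1001 → (cmp)
[9] flags=1001 PL?F → skip
[10] flags=1001 GE?T → r3=0xca

VAL = 0xca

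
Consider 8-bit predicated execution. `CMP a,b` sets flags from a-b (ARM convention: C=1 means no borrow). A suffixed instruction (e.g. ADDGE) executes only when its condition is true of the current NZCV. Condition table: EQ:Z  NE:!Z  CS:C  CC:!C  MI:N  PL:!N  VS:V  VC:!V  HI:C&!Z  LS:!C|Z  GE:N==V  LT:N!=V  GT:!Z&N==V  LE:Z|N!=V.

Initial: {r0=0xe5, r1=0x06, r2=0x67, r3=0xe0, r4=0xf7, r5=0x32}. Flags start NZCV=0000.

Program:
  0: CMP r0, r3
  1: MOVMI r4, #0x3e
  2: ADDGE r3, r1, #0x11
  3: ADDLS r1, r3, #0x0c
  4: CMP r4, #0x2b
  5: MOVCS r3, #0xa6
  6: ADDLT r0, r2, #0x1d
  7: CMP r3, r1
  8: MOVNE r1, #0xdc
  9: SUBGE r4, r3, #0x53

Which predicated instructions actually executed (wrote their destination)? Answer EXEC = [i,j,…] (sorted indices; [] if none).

EXEC = [2,5,6,8]

0: ✓ CMP  NZCV=0010
1: · MOVMI
2: ✓ ADDGE  r3←0x17
3: · ADDLS
4: ✓ CMP  NZCV=1010
5: ✓ MOVCS  r3←0xa6
6: ✓ ADDLT  r0←0x84
7: ✓ CMP  NZCV=1010
8: ✓ MOVNE  r1←0xdc
9: · SUBGE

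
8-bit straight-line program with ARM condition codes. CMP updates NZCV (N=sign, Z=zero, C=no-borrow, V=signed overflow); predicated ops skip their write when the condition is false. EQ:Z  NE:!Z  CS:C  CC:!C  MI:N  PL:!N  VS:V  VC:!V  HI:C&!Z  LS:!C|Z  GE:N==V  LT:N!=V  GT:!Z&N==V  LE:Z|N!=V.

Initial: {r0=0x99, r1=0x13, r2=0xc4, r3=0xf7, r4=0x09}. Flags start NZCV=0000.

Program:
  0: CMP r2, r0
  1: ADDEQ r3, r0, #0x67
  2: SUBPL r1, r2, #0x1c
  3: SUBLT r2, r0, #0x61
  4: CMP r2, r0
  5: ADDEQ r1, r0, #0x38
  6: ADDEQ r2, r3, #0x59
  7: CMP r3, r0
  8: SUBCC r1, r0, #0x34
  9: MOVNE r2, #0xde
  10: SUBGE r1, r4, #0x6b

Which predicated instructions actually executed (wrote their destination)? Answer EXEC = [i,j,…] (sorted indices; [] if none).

[0] flags=0010 → (cmp)
[1] flags=0010 EQ?F → skip
[2] flags=0010 PL?T → r1=0xa8
[3] flags=0010 LT?F → skip
[4] flags=0010 → (cmp)
[5] flags=0010 EQ?F → skip
[6] flags=0010 EQ?F → skip
[7] flags=0010 → (cmp)
[8] flags=0010 CC?F → skip
[9] flags=0010 NE?T → r2=0xde
[10] flags=0010 GE?T → r1=0x9e

EXEC = [2,9,10]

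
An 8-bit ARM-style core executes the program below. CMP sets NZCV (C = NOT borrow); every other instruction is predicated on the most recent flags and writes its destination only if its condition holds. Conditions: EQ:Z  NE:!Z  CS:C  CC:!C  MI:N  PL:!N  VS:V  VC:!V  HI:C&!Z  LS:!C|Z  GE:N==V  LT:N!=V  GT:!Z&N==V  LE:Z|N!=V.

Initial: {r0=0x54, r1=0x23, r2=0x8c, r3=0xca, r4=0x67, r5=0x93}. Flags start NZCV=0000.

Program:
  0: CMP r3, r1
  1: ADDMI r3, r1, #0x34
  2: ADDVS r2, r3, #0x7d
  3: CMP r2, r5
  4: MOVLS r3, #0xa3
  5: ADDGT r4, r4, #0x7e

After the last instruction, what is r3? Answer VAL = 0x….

[0] flags=1010 → (cmp)
[1] flags=1010 MI?T → r3=0x57
[2] flags=1010 VS?F → skip
[3] flags=1000 → (cmp)
[4] flags=1000 LS?T → r3=0xa3
[5] flags=1000 GT?F → skip

VAL = 0xa3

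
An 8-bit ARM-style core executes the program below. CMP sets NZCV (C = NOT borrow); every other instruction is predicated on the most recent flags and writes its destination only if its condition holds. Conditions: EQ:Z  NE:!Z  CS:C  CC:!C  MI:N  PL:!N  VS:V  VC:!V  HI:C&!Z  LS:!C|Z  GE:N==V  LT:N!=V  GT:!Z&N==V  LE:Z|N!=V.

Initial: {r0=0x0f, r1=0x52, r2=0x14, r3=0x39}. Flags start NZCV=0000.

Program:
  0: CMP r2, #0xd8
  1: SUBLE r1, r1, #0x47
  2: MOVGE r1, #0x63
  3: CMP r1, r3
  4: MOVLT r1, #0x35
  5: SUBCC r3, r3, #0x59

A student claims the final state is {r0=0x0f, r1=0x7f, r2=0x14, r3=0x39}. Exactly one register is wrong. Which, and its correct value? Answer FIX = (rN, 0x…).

FIX = (r1, 0x63)

[0] flags=0000 → (cmp)
[1] flags=0000 LE?F → skip
[2] flags=0000 GE?T → r1=0x63
[3] flags=0010 → (cmp)
[4] flags=0010 LT?F → skip
[5] flags=0010 CC?F → skip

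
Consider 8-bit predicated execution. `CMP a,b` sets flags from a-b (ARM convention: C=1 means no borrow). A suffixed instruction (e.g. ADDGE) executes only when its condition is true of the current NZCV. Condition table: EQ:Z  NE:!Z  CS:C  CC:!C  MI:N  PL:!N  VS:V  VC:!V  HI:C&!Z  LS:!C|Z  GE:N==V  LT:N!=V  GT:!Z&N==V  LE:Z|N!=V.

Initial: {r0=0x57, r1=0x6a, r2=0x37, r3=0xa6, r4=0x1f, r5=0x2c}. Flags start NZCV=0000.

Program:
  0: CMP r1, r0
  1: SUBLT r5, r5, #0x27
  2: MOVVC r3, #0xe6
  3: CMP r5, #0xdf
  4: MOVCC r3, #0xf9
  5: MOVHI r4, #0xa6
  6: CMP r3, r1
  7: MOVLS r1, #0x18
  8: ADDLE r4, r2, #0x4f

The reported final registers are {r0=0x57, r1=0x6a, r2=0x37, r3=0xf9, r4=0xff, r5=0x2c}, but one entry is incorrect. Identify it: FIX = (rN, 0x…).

FIX = (r4, 0x86)

0: ✓ CMP  NZCV=0010
1: · SUBLT
2: ✓ MOVVC  r3←0xe6
3: ✓ CMP  NZCV=0000
4: ✓ MOVCC  r3←0xf9
5: · MOVHI
6: ✓ CMP  NZCV=1010
7: · MOVLS
8: ✓ ADDLE  r4←0x86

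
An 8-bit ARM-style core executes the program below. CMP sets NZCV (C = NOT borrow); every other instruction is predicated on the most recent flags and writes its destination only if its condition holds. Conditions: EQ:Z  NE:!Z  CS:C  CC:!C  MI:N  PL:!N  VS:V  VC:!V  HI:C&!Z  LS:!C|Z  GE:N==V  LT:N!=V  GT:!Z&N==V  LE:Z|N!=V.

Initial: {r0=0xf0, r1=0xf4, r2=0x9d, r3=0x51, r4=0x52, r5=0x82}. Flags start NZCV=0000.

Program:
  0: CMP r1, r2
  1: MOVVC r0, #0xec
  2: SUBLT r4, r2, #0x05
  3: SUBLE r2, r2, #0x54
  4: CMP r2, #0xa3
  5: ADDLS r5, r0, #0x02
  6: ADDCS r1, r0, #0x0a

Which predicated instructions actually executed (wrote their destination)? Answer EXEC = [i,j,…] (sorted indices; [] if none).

0: ✓ CMP  NZCV=0010
1: ✓ MOVVC  r0←0xec
2: · SUBLT
3: · SUBLE
4: ✓ CMP  NZCV=1000
5: ✓ ADDLS  r5←0xee
6: · ADDCS

EXEC = [1,5]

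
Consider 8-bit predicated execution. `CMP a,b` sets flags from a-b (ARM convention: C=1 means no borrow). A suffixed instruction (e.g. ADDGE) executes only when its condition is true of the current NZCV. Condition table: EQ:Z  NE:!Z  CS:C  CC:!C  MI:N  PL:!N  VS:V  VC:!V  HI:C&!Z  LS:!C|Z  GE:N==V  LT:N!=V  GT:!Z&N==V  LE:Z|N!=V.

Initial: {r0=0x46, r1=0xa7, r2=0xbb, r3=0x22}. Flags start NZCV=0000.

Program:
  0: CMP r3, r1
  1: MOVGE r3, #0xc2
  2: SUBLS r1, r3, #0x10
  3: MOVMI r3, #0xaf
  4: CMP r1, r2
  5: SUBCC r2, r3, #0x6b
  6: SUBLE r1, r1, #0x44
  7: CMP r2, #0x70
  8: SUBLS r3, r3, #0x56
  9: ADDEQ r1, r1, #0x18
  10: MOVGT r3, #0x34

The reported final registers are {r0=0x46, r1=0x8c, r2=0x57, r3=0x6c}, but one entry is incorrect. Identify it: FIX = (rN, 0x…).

FIX = (r1, 0x6e)

0: ✓ CMP  NZCV=0000
1: ✓ MOVGE  r3←0xc2
2: ✓ SUBLS  r1←0xb2
3: · MOVMI
4: ✓ CMP  NZCV=1000
5: ✓ SUBCC  r2←0x57
6: ✓ SUBLE  r1←0x6e
7: ✓ CMP  NZCV=1000
8: ✓ SUBLS  r3←0x6c
9: · ADDEQ
10: · MOVGT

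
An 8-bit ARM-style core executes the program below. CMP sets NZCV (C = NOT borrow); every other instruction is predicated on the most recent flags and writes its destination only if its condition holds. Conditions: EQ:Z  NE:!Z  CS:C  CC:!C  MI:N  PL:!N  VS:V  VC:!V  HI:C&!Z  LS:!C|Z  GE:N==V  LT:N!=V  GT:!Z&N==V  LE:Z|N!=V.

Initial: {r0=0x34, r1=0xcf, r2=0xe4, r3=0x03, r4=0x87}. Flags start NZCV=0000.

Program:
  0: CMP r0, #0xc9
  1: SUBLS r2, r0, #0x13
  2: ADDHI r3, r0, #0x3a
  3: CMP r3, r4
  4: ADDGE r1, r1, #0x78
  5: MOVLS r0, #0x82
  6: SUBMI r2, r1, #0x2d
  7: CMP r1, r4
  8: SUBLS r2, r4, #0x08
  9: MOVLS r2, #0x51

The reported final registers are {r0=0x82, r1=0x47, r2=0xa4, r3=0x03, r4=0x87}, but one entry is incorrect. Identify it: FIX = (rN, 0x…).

[0] flags=0000 → (cmp)
[1] flags=0000 LS?T → r2=0x21
[2] flags=0000 HI?F → skip
[3] flags=0000 → (cmp)
[4] flags=0000 GE?T → r1=0x47
[5] flags=0000 LS?T → r0=0x82
[6] flags=0000 MI?F → skip
[7] flags=1001 → (cmp)
[8] flags=1001 LS?T → r2=0x7f
[9] flags=1001 LS?T → r2=0x51

FIX = (r2, 0x51)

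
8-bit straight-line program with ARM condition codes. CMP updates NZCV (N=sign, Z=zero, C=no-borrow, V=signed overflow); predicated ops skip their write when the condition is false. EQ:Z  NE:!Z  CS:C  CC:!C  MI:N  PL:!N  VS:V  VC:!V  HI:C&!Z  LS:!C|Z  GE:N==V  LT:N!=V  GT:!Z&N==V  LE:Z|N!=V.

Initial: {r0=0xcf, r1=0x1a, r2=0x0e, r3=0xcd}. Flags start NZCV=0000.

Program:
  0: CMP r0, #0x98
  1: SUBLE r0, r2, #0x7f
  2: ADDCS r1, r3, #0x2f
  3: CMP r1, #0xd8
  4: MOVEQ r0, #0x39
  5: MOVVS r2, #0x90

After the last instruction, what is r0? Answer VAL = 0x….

0: ✓ CMP  NZCV=0010
1: · SUBLE
2: ✓ ADDCS  r1←0xfc
3: ✓ CMP  NZCV=0010
4: · MOVEQ
5: · MOVVS

VAL = 0xcf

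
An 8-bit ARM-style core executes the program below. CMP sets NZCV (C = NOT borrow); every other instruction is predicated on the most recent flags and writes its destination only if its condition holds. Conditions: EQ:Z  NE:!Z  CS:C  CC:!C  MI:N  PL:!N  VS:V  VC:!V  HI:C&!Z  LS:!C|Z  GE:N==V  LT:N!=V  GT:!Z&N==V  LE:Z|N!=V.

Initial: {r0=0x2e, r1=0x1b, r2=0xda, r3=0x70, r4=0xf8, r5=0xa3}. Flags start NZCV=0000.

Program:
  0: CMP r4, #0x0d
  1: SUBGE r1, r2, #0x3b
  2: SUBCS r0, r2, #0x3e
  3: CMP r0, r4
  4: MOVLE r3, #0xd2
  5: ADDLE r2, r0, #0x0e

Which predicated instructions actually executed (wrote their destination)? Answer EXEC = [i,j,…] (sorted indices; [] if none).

EXEC = [2,4,5]

0: ✓ CMP  NZCV=1010
1: · SUBGE
2: ✓ SUBCS  r0←0x9c
3: ✓ CMP  NZCV=1000
4: ✓ MOVLE  r3←0xd2
5: ✓ ADDLE  r2←0xaa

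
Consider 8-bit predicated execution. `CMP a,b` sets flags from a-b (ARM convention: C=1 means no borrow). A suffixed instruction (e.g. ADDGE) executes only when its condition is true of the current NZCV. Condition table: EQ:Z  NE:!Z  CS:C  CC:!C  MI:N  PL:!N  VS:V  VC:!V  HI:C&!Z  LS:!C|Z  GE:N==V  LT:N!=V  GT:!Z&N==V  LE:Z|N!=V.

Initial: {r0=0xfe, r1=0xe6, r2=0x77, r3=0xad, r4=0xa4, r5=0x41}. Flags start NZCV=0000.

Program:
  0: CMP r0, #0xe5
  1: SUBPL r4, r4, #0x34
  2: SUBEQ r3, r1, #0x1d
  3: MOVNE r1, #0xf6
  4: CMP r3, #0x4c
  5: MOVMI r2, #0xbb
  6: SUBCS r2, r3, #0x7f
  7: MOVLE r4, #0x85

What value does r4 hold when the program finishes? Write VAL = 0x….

VAL = 0x85

0: ✓ CMP  NZCV=0010
1: ✓ SUBPL  r4←0x70
2: · SUBEQ
3: ✓ MOVNE  r1←0xf6
4: ✓ CMP  NZCV=0011
5: · MOVMI
6: ✓ SUBCS  r2←0x2e
7: ✓ MOVLE  r4←0x85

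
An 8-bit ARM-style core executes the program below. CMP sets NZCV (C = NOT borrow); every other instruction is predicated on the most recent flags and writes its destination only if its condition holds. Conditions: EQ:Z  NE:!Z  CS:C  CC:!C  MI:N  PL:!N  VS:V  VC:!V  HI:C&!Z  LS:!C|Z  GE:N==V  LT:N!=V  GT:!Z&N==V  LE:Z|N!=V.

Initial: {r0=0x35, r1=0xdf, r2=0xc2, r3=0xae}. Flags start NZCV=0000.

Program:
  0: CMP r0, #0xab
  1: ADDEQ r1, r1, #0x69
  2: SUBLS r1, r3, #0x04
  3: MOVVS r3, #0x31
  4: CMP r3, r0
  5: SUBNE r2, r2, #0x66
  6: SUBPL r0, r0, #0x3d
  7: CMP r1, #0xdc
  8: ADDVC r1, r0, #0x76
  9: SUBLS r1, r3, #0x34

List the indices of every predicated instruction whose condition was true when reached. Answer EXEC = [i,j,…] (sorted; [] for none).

EXEC = [2,3,5,8,9]

[0] flags=1001 → (cmp)
[1] flags=1001 EQ?F → skip
[2] flags=1001 LS?T → r1=0xaa
[3] flags=1001 VS?T → r3=0x31
[4] flags=1000 → (cmp)
[5] flags=1000 NE?T → r2=0x5c
[6] flags=1000 PL?F → skip
[7] flags=1000 → (cmp)
[8] flags=1000 VC?T → r1=0xab
[9] flags=1000 LS?T → r1=0xfd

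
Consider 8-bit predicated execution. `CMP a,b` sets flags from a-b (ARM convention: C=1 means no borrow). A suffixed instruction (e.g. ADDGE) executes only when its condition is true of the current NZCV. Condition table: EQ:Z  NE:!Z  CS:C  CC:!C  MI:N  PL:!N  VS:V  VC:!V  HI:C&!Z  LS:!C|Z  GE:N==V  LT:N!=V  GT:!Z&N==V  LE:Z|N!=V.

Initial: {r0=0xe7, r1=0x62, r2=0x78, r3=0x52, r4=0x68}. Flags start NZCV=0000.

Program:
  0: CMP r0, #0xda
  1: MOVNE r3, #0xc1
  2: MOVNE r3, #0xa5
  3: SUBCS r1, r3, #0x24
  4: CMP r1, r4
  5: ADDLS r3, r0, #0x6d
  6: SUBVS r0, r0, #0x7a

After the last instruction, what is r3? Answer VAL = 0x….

VAL = 0xa5

[0] flags=0010 → (cmp)
[1] flags=0010 NE?T → r3=0xc1
[2] flags=0010 NE?T → r3=0xa5
[3] flags=0010 CS?T → r1=0x81
[4] flags=0011 → (cmp)
[5] flags=0011 LS?F → skip
[6] flags=0011 VS?T → r0=0x6d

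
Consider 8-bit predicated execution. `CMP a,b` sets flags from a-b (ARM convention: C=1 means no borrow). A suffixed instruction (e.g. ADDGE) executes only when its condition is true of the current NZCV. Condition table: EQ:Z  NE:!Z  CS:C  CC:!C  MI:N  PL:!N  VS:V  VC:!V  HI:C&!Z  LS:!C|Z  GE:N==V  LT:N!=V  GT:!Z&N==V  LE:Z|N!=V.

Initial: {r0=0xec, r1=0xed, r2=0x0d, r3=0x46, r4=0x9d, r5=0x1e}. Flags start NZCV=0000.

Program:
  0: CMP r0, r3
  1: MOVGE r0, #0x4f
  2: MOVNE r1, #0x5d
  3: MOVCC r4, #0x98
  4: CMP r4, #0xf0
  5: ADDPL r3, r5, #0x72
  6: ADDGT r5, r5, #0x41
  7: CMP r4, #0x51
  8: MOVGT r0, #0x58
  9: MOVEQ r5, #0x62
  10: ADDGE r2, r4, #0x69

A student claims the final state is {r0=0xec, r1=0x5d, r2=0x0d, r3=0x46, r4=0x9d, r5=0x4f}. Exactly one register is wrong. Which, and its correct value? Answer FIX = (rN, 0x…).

0: ✓ CMP  NZCV=1010
1: · MOVGE
2: ✓ MOVNE  r1←0x5d
3: · MOVCC
4: ✓ CMP  NZCV=1000
5: · ADDPL
6: · ADDGT
7: ✓ CMP  NZCV=0011
8: · MOVGT
9: · MOVEQ
10: · ADDGE

FIX = (r5, 0x1e)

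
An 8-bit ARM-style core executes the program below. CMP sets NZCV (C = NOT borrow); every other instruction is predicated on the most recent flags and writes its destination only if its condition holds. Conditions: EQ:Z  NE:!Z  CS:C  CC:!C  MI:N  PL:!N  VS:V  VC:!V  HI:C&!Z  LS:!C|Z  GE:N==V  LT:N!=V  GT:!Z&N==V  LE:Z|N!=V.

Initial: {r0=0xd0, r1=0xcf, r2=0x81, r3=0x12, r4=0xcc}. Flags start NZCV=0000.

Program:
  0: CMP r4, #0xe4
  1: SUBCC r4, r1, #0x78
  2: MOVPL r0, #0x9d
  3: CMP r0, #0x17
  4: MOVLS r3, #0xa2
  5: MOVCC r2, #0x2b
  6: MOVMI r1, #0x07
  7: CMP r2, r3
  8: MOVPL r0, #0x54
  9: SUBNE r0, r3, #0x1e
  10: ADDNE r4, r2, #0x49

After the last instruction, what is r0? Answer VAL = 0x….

[0] flags=1000 → (cmp)
[1] flags=1000 CC?T → r4=0x57
[2] flags=1000 PL?F → skip
[3] flags=1010 → (cmp)
[4] flags=1010 LS?F → skip
[5] flags=1010 CC?F → skip
[6] flags=1010 MI?T → r1=0x07
[7] flags=0011 → (cmp)
[8] flags=0011 PL?T → r0=0x54
[9] flags=0011 NE?T → r0=0xf4
[10] flags=0011 NE?T → r4=0xca

VAL = 0xf4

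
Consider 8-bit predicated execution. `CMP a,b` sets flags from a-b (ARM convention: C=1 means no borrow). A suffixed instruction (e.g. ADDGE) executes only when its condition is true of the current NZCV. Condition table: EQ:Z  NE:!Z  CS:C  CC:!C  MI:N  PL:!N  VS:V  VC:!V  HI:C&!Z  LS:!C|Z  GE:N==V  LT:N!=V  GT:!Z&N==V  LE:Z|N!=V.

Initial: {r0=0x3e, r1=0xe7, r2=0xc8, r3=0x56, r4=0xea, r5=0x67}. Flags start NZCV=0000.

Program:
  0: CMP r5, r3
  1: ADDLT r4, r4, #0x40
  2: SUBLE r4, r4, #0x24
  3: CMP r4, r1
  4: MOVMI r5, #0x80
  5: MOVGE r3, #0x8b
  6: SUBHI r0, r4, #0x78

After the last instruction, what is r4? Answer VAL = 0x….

[0] flags=0010 → (cmp)
[1] flags=0010 LT?F → skip
[2] flags=0010 LE?F → skip
[3] flags=0010 → (cmp)
[4] flags=0010 MI?F → skip
[5] flags=0010 GE?T → r3=0x8b
[6] flags=0010 HI?T → r0=0x72

VAL = 0xea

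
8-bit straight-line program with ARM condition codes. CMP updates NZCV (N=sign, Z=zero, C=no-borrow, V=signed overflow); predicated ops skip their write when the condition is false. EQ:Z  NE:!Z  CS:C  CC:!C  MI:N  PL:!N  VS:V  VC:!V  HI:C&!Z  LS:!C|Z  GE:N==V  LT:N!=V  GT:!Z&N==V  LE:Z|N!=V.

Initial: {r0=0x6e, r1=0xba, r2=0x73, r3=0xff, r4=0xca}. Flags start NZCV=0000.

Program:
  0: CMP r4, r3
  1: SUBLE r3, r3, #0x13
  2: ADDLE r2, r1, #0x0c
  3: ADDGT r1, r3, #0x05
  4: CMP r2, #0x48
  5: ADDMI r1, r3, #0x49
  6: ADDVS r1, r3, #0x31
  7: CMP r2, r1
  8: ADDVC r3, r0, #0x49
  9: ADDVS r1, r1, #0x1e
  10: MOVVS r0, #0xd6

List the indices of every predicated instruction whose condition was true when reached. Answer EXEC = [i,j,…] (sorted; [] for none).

EXEC = [1,2,6,8]

[0] flags=1000 → (cmp)
[1] flags=1000 LE?T → r3=0xec
[2] flags=1000 LE?T → r2=0xc6
[3] flags=1000 GT?F → skip
[4] flags=0011 → (cmp)
[5] flags=0011 MI?F → skip
[6] flags=0011 VS?T → r1=0x1d
[7] flags=1010 → (cmp)
[8] flags=1010 VC?T → r3=0xb7
[9] flags=1010 VS?F → skip
[10] flags=1010 VS?F → skip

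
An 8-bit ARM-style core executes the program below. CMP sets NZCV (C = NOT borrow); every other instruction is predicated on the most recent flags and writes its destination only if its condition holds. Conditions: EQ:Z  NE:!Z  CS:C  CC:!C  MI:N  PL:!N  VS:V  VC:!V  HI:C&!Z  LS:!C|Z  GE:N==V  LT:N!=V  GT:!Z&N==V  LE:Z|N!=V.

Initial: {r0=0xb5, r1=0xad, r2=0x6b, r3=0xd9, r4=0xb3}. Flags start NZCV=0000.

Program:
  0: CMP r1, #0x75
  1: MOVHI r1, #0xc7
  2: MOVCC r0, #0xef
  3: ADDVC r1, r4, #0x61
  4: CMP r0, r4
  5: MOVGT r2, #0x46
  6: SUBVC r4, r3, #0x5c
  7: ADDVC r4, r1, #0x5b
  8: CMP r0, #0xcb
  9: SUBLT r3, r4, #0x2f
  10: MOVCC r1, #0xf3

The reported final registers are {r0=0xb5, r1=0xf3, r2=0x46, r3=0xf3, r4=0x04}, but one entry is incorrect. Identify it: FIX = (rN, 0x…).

FIX = (r4, 0x22)

[0] flags=0011 → (cmp)
[1] flags=0011 HI?T → r1=0xc7
[2] flags=0011 CC?F → skip
[3] flags=0011 VC?F → skip
[4] flags=0010 → (cmp)
[5] flags=0010 GT?T → r2=0x46
[6] flags=0010 VC?T → r4=0x7d
[7] flags=0010 VC?T → r4=0x22
[8] flags=1000 → (cmp)
[9] flags=1000 LT?T → r3=0xf3
[10] flags=1000 CC?T → r1=0xf3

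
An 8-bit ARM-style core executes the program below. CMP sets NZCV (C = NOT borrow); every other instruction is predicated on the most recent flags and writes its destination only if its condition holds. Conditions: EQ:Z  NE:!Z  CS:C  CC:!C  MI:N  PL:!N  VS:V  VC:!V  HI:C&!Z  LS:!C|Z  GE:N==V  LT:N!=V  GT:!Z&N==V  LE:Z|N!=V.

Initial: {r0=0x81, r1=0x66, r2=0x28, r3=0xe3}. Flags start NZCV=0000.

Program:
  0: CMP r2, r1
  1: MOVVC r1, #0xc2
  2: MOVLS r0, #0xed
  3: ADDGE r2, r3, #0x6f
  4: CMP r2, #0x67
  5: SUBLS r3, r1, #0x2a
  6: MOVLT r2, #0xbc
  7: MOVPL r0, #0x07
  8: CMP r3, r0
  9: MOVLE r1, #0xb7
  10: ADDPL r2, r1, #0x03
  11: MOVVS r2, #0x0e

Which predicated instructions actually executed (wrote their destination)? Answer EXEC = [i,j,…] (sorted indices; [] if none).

EXEC = [1,2,5,6,9]

[0] flags=1000 → (cmp)
[1] flags=1000 VC?T → r1=0xc2
[2] flags=1000 LS?T → r0=0xed
[3] flags=1000 GE?F → skip
[4] flags=1000 → (cmp)
[5] flags=1000 LS?T → r3=0x98
[6] flags=1000 LT?T → r2=0xbc
[7] flags=1000 PL?F → skip
[8] flags=1000 → (cmp)
[9] flags=1000 LE?T → r1=0xb7
[10] flags=1000 PL?F → skip
[11] flags=1000 VS?F → skip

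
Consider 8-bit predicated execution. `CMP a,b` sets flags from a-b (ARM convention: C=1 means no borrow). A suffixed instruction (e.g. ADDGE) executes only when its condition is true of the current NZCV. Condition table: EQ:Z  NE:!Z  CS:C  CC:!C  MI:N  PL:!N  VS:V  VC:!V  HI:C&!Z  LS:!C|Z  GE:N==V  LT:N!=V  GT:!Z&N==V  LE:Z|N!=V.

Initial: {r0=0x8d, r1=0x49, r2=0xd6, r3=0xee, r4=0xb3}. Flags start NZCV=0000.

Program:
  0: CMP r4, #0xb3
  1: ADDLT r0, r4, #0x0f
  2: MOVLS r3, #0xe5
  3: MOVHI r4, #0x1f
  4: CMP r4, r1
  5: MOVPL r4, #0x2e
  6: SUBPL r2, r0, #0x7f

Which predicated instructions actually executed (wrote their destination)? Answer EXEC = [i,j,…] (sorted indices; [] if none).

EXEC = [2,5,6]

[0] flags=0110 → (cmp)
[1] flags=0110 LT?F → skip
[2] flags=0110 LS?T → r3=0xe5
[3] flags=0110 HI?F → skip
[4] flags=0011 → (cmp)
[5] flags=0011 PL?T → r4=0x2e
[6] flags=0011 PL?T → r2=0x0e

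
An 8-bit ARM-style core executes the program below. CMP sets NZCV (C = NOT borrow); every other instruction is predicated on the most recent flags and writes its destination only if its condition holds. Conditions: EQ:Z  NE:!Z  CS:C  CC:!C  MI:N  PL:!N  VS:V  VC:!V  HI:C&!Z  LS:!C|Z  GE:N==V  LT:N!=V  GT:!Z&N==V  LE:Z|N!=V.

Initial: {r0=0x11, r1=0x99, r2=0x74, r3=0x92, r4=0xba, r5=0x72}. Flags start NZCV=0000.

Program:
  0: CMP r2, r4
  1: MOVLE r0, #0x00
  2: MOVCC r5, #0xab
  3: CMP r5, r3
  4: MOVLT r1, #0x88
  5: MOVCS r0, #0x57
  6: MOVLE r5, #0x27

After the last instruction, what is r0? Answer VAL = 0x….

VAL = 0x57

0: ✓ CMP  NZCV=1001
1: · MOVLE
2: ✓ MOVCC  r5←0xab
3: ✓ CMP  NZCV=0010
4: · MOVLT
5: ✓ MOVCS  r0←0x57
6: · MOVLE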